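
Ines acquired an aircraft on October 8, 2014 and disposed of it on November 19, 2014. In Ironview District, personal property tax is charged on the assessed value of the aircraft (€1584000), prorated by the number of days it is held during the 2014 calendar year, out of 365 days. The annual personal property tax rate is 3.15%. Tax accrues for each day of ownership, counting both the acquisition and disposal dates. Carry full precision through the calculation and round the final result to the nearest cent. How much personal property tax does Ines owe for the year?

Days held (October 8 – November 19, 2014): 43 out of 365
Tax = €1584000 × 3.15% × 43/365 = €5878.1589

€5878.16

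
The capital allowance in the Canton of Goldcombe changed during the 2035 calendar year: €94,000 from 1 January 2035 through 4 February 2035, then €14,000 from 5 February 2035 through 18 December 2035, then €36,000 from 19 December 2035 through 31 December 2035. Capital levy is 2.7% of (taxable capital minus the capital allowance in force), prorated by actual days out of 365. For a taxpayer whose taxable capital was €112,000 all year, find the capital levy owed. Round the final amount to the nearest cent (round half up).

1 January – 4 February 2035: 35 days, exemption €94,000 → (€112,000 − €94,000) × 2.7% × 35/365 = €46.6027
5 February – 18 December 2035: 317 days, exemption €14,000 → (€112,000 − €14,000) × 2.7% × 317/365 = €2,298.0329
19 December – 31 December 2035: 13 days, exemption €36,000 → (€112,000 − €36,000) × 2.7% × 13/365 = €73.0849
Total = €2,417.7205

€2,417.72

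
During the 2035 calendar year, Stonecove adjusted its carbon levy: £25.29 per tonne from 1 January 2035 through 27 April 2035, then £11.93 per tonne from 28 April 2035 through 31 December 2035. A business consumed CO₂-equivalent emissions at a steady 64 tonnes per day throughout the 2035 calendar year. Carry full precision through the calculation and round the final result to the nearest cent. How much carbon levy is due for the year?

£378,724.48

1 January – 27 April 2035: 117 days × 64 tonnes/day = 7,488 tonnes at £25.29/tonne → £189,371.52
28 April – 31 December 2035: 248 days × 64 tonnes/day = 15,872 tonnes at £11.93/tonne → £189,352.96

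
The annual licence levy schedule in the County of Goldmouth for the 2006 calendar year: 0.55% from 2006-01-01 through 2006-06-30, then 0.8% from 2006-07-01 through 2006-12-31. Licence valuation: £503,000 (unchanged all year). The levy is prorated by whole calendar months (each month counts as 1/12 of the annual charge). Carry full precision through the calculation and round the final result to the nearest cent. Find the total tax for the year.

£3,395.25

2006-01-01 to 2006-06-30: 6 months at 0.55% → £503,000 × 0.55% × 6/12 = £1,383.2500
2006-07-01 to 2006-12-31: 6 months at 0.8% → £503,000 × 0.8% × 6/12 = £2,012.0000
Total = £3,395.2500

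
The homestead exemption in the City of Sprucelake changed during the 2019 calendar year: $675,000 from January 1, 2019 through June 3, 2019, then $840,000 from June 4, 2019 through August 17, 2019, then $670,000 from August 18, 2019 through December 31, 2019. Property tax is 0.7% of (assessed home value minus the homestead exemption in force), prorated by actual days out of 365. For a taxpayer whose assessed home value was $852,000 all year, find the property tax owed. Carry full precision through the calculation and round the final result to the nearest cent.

January 1 – June 3, 2019: 154 days, exemption $675,000 → ($852,000 − $675,000) × 0.7% × 154/365 = $522.7562
June 4 – August 17, 2019: 75 days, exemption $840,000 → ($852,000 − $840,000) × 0.7% × 75/365 = $17.2603
August 18 – December 31, 2019: 136 days, exemption $670,000 → ($852,000 − $670,000) × 0.7% × 136/365 = $474.6959
Total = $1,014.7123

$1,014.71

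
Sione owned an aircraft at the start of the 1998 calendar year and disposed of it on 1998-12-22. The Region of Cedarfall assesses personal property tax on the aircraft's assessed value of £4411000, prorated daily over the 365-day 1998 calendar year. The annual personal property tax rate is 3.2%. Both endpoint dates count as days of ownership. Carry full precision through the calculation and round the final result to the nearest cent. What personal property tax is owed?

£137671.54

Days held (1998-01-01 to 1998-12-22): 356 out of 365
Tax = £4411000 × 3.2% × 356/365 = £137671.5397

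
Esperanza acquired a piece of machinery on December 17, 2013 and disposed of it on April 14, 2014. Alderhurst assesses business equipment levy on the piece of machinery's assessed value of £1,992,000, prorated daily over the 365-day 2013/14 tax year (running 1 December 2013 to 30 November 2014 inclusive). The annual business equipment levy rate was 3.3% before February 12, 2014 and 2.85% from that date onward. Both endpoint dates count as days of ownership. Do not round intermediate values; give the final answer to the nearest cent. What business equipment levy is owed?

December 17, 2013 – February 11, 2014: 57 days at 3.3% → £1,992,000 × 3.3% × 57/365 = £10,265.6219
February 12 – April 14, 2014: 62 days at 2.85% → £1,992,000 × 2.85% × 62/365 = £9,643.4630
Total = £19,909.0849

£19,909.08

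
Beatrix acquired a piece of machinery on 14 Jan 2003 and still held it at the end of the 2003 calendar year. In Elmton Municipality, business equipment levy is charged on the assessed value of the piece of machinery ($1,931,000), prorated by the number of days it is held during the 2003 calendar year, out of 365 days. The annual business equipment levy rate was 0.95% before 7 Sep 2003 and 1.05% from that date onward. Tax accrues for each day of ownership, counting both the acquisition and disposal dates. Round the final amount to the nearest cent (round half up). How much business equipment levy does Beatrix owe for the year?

$18,304.82

14 Jan – 6 Sep 2003: 236 days at 0.95% → $1,931,000 × 0.95% × 236/365 = $11,861.1014
7 Sep – 31 Dec 2003: 116 days at 1.05% → $1,931,000 × 1.05% × 116/365 = $6,443.7205
Total = $18,304.8219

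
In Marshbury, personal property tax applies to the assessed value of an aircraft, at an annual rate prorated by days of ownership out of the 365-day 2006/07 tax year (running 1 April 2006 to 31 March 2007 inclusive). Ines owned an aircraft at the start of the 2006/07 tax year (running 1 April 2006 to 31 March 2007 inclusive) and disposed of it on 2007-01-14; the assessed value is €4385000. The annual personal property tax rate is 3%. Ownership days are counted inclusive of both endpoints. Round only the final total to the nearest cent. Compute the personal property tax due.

Days held (2006-04-01 to 2007-01-14): 289 out of 365
Tax = €4385000 × 3% × 289/365 = €104158.7671

€104158.77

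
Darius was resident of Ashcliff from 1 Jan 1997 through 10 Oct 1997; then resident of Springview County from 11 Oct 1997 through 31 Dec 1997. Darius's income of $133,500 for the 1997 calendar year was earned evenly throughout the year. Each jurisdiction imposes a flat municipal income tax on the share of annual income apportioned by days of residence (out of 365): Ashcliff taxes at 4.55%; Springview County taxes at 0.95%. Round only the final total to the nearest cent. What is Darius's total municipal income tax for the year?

Ashcliff, 1 Jan – 10 Oct 1997: 283 days → $133,500 × 4.55% × 283/365 = $4,709.6240
Springview County, 11 Oct – 31 Dec 1997: 82 days → $133,500 × 0.95% × 82/365 = $284.9219
Total = $4,994.5459

$4,994.55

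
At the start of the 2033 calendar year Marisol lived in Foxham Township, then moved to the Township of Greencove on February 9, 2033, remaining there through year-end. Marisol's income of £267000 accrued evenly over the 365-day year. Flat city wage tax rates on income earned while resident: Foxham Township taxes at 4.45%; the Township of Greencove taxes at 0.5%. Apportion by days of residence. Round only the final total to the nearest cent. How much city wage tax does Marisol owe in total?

£2461.89

Foxham Township, January 1 – February 8, 2033: 39 days → £267000 × 4.45% × 39/365 = £1269.5301
The Township of Greencove, February 9 – December 31, 2033: 326 days → £267000 × 0.5% × 326/365 = £1192.3562
Total = £2461.8863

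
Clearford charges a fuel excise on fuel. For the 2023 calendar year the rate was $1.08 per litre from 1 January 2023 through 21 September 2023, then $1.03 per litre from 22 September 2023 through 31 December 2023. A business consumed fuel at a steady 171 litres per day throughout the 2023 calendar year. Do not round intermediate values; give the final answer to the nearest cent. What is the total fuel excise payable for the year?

$66,544.65

1 January – 21 September 2023: 264 days × 171 litres/day = 45,144 litres at $1.08/litre → $48,755.52
22 September – 31 December 2023: 101 days × 171 litres/day = 17,271 litres at $1.03/litre → $17,789.13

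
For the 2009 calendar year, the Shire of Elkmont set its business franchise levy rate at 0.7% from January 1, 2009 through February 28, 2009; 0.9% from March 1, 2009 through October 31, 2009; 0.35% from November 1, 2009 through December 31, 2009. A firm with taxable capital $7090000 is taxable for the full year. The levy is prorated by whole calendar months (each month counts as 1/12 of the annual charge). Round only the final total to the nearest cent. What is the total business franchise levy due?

January 1 – February 28, 2009: 2 months at 0.7% → $7090000 × 0.7% × 2/12 = $8271.6667
March 1 – October 31, 2009: 8 months at 0.9% → $7090000 × 0.9% × 8/12 = $42540.0000
November 1 – December 31, 2009: 2 months at 0.35% → $7090000 × 0.35% × 2/12 = $4135.8333
Total = $54947.5000

$54947.50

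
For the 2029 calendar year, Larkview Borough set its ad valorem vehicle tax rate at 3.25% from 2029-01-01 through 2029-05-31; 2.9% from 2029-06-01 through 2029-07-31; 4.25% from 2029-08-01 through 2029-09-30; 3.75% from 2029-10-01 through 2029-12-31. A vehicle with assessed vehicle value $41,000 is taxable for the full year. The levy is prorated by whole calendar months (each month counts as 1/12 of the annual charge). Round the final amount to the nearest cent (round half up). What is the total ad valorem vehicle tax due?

$1,428.17

2029-01-01 to 2029-05-31: 5 months at 3.25% → $41,000 × 3.25% × 5/12 = $555.2083
2029-06-01 to 2029-07-31: 2 months at 2.9% → $41,000 × 2.9% × 2/12 = $198.1667
2029-08-01 to 2029-09-30: 2 months at 4.25% → $41,000 × 4.25% × 2/12 = $290.4167
2029-10-01 to 2029-12-31: 3 months at 3.75% → $41,000 × 3.75% × 3/12 = $384.3750
Total = $1,428.1667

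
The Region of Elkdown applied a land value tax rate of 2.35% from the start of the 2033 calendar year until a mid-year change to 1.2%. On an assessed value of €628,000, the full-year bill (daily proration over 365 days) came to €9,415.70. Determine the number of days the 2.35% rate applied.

Let d = days at the first rate; then 365 − d days at the second rate.
€628,000 × [2.35%·d + 1.2%·(365−d)] / 365 = €9,415.70
Solving gives d = 95, so the new rate took effect on April 6, 2033.

95 days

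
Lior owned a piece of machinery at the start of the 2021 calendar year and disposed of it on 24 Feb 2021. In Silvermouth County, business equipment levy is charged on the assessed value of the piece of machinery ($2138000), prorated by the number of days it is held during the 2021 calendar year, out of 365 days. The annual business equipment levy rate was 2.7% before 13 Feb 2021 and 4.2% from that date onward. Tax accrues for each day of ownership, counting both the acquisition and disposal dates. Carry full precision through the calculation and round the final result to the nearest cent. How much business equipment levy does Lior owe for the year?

$9752.79

1 Jan – 12 Feb 2021: 43 days at 2.7% → $2138000 × 2.7% × 43/365 = $6800.5973
13 Feb – 24 Feb 2021: 12 days at 4.2% → $2138000 × 4.2% × 12/365 = $2952.1973
Total = $9752.7945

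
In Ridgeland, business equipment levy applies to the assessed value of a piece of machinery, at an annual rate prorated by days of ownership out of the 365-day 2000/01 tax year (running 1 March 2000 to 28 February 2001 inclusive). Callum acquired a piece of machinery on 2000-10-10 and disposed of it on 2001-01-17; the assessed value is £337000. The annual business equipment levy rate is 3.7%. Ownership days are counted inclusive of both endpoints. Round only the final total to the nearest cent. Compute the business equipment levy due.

£3416.16

Days held (2000-10-10 to 2001-01-17): 100 out of 365
Tax = £337000 × 3.7% × 100/365 = £3416.1644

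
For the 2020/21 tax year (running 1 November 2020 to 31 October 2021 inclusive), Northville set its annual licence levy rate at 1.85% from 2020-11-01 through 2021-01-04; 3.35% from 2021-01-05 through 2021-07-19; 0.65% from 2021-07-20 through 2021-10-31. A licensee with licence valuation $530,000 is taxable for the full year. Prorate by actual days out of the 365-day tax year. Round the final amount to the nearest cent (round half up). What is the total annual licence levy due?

2020-11-01 to 2021-01-04: 65 days at 1.85% → $530,000 × 1.85% × 65/365 = $1,746.0959
2021-01-05 to 2021-07-19: 196 days at 3.35% → $530,000 × 3.35% × 196/365 = $9,534.1918
2021-07-20 to 2021-10-31: 104 days at 0.65% → $530,000 × 0.65% × 104/365 = $981.5890
Total = $12,261.8767

$12,261.88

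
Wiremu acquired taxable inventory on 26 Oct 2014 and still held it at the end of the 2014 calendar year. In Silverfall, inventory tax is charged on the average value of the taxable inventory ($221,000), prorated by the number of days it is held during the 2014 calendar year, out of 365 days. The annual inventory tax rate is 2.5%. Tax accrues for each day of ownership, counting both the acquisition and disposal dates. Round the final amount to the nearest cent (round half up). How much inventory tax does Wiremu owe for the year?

Days held (26 Oct – 31 Dec 2014): 67 out of 365
Tax = $221,000 × 2.5% × 67/365 = $1,014.1781

$1,014.18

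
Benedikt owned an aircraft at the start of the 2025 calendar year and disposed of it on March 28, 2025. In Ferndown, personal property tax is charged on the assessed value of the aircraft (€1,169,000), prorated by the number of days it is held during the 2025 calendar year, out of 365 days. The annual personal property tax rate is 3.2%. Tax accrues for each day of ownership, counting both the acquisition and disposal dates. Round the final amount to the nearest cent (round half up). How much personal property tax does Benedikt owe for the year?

€8,916.43

Days held (January 1 – March 28, 2025): 87 out of 365
Tax = €1,169,000 × 3.2% × 87/365 = €8,916.4274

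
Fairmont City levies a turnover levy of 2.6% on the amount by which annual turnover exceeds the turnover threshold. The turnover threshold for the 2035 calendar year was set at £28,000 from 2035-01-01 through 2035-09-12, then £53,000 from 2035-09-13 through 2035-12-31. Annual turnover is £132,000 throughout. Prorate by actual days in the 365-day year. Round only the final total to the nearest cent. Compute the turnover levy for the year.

2035-01-01 to 2035-09-12: 255 days, exemption £28,000 → (£132,000 − £28,000) × 2.6% × 255/365 = £1,889.0959
2035-09-13 to 2035-12-31: 110 days, exemption £53,000 → (£132,000 − £53,000) × 2.6% × 110/365 = £619.0137
Total = £2,508.1096

£2,508.11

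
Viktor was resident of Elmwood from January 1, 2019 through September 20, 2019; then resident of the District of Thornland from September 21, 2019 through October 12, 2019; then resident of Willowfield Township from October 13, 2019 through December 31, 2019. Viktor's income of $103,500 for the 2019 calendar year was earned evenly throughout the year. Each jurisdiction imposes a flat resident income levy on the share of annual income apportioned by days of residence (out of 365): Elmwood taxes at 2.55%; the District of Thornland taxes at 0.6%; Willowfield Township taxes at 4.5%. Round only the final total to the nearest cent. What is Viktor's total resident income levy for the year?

Elmwood, January 1 – September 20, 2019: 263 days → $103,500 × 2.55% × 263/365 = $1,901.7062
The District of Thornland, September 21 – October 12, 2019: 22 days → $103,500 × 0.6% × 22/365 = $37.4301
Willowfield Township, October 13 – December 31, 2019: 80 days → $103,500 × 4.5% × 80/365 = $1,020.8219
Total = $2,959.9582

$2,959.96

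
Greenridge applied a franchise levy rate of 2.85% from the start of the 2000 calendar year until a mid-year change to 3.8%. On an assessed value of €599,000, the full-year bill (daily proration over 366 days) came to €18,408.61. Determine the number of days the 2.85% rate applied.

Let d = days at the first rate; then 366 − d days at the second rate.
€599,000 × [2.85%·d + 3.8%·(366−d)] / 366 = €18,408.61
Solving gives d = 280, so the new rate took effect on October 7, 2000.

280 days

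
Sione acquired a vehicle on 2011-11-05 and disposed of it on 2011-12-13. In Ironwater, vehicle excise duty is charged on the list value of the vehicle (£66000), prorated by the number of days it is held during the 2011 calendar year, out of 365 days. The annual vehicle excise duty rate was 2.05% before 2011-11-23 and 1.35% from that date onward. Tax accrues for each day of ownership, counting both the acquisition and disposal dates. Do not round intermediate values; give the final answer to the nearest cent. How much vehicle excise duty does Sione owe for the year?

£117.99

2011-11-05 to 2011-11-22: 18 days at 2.05% → £66000 × 2.05% × 18/365 = £66.7233
2011-11-23 to 2011-12-13: 21 days at 1.35% → £66000 × 1.35% × 21/365 = £51.2630
Total = £117.9863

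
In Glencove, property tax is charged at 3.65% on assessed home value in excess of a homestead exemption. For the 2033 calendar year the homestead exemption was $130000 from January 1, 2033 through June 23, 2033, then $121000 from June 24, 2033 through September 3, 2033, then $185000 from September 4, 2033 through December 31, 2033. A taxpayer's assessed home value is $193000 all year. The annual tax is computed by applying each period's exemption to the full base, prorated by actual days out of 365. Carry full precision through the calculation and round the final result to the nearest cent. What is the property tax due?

January 1 – June 23, 2033: 174 days, exemption $130000 → ($193000 − $130000) × 3.65% × 174/365 = $1096.2000
June 24 – September 3, 2033: 72 days, exemption $121000 → ($193000 − $121000) × 3.65% × 72/365 = $518.4000
September 4 – December 31, 2033: 119 days, exemption $185000 → ($193000 − $185000) × 3.65% × 119/365 = $95.2000
Total = $1709.8000

$1709.80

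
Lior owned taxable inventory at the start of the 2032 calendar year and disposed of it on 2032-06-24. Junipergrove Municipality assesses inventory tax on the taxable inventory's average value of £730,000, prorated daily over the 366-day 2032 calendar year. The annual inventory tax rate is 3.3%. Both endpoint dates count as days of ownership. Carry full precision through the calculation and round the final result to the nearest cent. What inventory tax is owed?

Days held (2032-01-01 to 2032-06-24): 176 out of 366
Tax = £730,000 × 3.3% × 176/366 = £11,584.2623

£11,584.26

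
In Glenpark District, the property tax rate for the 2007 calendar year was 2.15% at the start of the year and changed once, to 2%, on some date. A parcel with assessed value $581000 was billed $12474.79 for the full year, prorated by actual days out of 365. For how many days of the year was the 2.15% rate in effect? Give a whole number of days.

358 days

Let d = days at the first rate; then 365 − d days at the second rate.
$581000 × [2.15%·d + 2%·(365−d)] / 365 = $12474.79
Solving gives d = 358, so the new rate took effect on December 25, 2007.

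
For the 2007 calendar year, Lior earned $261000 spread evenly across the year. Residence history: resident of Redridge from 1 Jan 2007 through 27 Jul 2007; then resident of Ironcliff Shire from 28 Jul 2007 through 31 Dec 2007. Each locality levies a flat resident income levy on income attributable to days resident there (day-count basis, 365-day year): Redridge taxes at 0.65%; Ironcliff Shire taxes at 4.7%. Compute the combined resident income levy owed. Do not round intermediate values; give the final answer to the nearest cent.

Redridge, 1 Jan – 27 Jul 2007: 208 days → $261000 × 0.65% × 208/365 = $966.7726
Ironcliff Shire, 28 Jul – 31 Dec 2007: 157 days → $261000 × 4.7% × 157/365 = $5276.4904
Total = $6243.2630

$6243.26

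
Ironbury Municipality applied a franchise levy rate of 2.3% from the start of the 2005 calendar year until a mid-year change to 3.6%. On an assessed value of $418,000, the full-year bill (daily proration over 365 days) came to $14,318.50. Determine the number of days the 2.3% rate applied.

Let d = days at the first rate; then 365 − d days at the second rate.
$418,000 × [2.3%·d + 3.6%·(365−d)] / 365 = $14,318.50
Solving gives d = 49, so the new rate took effect on February 19, 2005.

49 days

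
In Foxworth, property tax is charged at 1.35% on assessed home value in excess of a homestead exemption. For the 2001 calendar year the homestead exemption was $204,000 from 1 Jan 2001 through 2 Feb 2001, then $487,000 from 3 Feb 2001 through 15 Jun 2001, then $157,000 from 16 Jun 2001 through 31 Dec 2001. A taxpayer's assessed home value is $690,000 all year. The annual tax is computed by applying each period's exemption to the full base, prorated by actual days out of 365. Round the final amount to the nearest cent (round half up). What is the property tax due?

1 Jan – 2 Feb 2001: 33 days, exemption $204,000 → ($690,000 − $204,000) × 1.35% × 33/365 = $593.1863
3 Feb – 15 Jun 2001: 133 days, exemption $487,000 → ($690,000 − $487,000) × 1.35% × 133/365 = $998.5932
16 Jun – 31 Dec 2001: 199 days, exemption $157,000 → ($690,000 − $157,000) × 1.35% × 199/365 = $3,923.0260
Total = $5,514.8055

$5,514.81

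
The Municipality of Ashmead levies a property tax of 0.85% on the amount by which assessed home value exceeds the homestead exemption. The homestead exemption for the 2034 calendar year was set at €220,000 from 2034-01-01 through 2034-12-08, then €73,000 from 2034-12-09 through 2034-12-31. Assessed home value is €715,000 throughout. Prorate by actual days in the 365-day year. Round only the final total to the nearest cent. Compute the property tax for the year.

2034-01-01 to 2034-12-08: 342 days, exemption €220,000 → (€715,000 − €220,000) × 0.85% × 342/365 = €3,942.3699
2034-12-09 to 2034-12-31: 23 days, exemption €73,000 → (€715,000 − €73,000) × 0.85% × 23/365 = €343.8658
Total = €4,286.2356

€4,286.24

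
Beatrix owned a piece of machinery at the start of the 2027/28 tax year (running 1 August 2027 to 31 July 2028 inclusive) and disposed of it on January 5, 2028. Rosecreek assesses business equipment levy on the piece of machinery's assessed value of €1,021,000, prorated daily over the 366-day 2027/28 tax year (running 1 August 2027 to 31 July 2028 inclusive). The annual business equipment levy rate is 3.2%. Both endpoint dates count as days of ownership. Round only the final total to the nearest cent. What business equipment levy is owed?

€14,104.31

Days held (August 1, 2027 – January 5, 2028): 158 out of 366
Tax = €1,021,000 × 3.2% × 158/366 = €14,104.3060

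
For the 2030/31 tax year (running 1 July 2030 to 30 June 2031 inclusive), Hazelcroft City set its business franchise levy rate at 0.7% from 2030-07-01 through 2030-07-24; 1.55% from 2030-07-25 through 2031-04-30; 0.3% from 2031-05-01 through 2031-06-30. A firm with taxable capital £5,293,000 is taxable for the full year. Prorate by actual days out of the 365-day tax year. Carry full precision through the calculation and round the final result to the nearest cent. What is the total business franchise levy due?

2030-07-01 to 2030-07-24: 24 days at 0.7% → £5,293,000 × 0.7% × 24/365 = £2,436.2301
2030-07-25 to 2031-04-30: 280 days at 1.55% → £5,293,000 × 1.55% × 280/365 = £62,935.9452
2031-05-01 to 2031-06-30: 61 days at 0.3% → £5,293,000 × 0.3% × 61/365 = £2,653.7507
Total = £68,025.9260

£68,025.93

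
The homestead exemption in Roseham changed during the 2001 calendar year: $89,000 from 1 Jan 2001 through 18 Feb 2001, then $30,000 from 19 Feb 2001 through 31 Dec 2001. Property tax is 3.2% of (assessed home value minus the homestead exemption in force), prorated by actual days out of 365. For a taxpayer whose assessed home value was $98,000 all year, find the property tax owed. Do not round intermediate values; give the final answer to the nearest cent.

$1,922.54

1 Jan – 18 Feb 2001: 49 days, exemption $89,000 → ($98,000 − $89,000) × 3.2% × 49/365 = $38.6630
19 Feb – 31 Dec 2001: 316 days, exemption $30,000 → ($98,000 − $30,000) × 3.2% × 316/365 = $1,883.8795
Total = $1,922.5425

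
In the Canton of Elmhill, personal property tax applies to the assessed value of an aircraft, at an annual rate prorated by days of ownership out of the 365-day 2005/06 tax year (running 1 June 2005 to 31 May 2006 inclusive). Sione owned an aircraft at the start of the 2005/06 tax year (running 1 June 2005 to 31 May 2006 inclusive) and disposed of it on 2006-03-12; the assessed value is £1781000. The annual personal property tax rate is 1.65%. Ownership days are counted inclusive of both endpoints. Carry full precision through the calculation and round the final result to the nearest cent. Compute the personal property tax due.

Days held (2005-06-01 to 2006-03-12): 285 out of 365
Tax = £1781000 × 1.65% × 285/365 = £22945.6233

£22945.62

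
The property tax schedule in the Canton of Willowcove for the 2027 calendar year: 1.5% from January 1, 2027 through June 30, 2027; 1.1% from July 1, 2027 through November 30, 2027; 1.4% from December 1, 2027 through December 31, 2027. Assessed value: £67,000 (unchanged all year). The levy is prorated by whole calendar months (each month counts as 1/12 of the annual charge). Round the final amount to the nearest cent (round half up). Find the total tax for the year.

£887.75

January 1 – June 30, 2027: 6 months at 1.5% → £67,000 × 1.5% × 6/12 = £502.5000
July 1 – November 30, 2027: 5 months at 1.1% → £67,000 × 1.1% × 5/12 = £307.0833
December 1 – December 31, 2027: 1 month at 1.4% → £67,000 × 1.4% × 1/12 = £78.1667
Total = £887.7500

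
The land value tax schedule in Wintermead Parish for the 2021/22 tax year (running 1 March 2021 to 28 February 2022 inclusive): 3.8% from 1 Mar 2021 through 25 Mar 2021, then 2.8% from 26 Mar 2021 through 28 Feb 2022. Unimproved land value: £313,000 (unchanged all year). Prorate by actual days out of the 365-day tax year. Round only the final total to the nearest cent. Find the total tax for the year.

1 Mar – 25 Mar 2021: 25 days at 3.8% → £313,000 × 3.8% × 25/365 = £814.6575
26 Mar 2021 – 28 Feb 2022: 340 days at 2.8% → £313,000 × 2.8% × 340/365 = £8,163.7260
Total = £8,978.3836

£8,978.38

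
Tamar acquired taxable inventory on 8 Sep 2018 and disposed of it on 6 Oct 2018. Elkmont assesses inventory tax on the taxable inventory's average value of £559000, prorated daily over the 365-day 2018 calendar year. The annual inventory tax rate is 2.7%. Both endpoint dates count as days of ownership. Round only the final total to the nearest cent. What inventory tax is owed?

Days held (8 Sep – 6 Oct 2018): 29 out of 365
Tax = £559000 × 2.7% × 29/365 = £1199.1699

£1199.17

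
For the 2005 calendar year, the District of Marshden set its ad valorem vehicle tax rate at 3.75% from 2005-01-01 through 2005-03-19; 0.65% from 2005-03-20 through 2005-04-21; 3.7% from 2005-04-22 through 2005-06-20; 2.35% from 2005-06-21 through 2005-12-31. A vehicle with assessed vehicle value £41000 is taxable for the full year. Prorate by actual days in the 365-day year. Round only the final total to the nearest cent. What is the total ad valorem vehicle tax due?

£1114.13

2005-01-01 to 2005-03-19: 78 days at 3.75% → £41000 × 3.75% × 78/365 = £328.5616
2005-03-20 to 2005-04-21: 33 days at 0.65% → £41000 × 0.65% × 33/365 = £24.0945
2005-04-22 to 2005-06-20: 60 days at 3.7% → £41000 × 3.7% × 60/365 = £249.3699
2005-06-21 to 2005-12-31: 194 days at 2.35% → £41000 × 2.35% × 194/365 = £512.1068
Total = £1114.1329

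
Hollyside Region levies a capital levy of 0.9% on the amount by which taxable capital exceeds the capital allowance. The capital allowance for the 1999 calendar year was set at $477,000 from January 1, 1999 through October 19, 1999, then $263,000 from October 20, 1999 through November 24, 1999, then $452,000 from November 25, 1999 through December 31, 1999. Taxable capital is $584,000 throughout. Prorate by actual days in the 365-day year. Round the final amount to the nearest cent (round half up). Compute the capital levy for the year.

$1,175.77

January 1 – October 19, 1999: 292 days, exemption $477,000 → ($584,000 − $477,000) × 0.9% × 292/365 = $770.4000
October 20 – November 24, 1999: 36 days, exemption $263,000 → ($584,000 − $263,000) × 0.9% × 36/365 = $284.9425
November 25 – December 31, 1999: 37 days, exemption $452,000 → ($584,000 − $452,000) × 0.9% × 37/365 = $120.4274
Total = $1,175.7699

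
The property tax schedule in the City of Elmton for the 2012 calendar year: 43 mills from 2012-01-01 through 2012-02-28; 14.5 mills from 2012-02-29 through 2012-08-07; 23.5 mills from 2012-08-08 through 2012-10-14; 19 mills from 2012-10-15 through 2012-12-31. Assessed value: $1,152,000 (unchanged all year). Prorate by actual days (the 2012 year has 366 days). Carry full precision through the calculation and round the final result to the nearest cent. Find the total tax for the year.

$25,027.67

2012-01-01 to 2012-02-28: 59 days at 43 mills → $1,152,000 × 4.3% × 59/366 = $7,985.3115
2012-02-29 to 2012-08-07: 161 days at 14.5 mills → $1,152,000 × 1.45% × 161/366 = $7,347.9344
2012-08-08 to 2012-10-14: 68 days at 23.5 mills → $1,152,000 × 2.35% × 68/366 = $5,029.7705
2012-10-15 to 2012-12-31: 78 days at 19 mills → $1,152,000 × 1.9% × 78/366 = $4,664.6557
Total = $25,027.6721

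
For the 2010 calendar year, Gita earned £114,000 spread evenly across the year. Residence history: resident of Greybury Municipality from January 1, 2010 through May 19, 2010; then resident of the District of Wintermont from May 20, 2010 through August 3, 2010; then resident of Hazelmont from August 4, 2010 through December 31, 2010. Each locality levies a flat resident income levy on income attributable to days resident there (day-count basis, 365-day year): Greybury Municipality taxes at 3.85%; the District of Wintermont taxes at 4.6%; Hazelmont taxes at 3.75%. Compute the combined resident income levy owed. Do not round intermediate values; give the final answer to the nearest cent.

Greybury Municipality, January 1 – May 19, 2010: 139 days → £114,000 × 3.85% × 139/365 = £1,671.4274
The District of Wintermont, May 20 – August 3, 2010: 76 days → £114,000 × 4.6% × 76/365 = £1,091.9014
Hazelmont, August 4 – December 31, 2010: 150 days → £114,000 × 3.75% × 150/365 = £1,756.8493
Total = £4,520.1781

£4,520.18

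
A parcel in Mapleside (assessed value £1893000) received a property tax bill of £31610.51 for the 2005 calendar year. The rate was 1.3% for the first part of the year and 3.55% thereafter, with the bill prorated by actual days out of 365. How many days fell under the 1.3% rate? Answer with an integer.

Let d = days at the first rate; then 365 − d days at the second rate.
£1893000 × [1.3%·d + 3.55%·(365−d)] / 365 = £31610.51
Solving gives d = 305, so the new rate took effect on November 2, 2005.

305 days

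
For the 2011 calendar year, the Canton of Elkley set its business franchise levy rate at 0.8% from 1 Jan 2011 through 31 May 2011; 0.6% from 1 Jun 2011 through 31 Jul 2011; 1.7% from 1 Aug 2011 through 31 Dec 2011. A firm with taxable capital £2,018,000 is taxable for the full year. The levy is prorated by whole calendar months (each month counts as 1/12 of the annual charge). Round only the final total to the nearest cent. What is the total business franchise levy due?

£23,038.83

1 Jan – 31 May 2011: 5 months at 0.8% → £2,018,000 × 0.8% × 5/12 = £6,726.6667
1 Jun – 31 Jul 2011: 2 months at 0.6% → £2,018,000 × 0.6% × 2/12 = £2,018.0000
1 Aug – 31 Dec 2011: 5 months at 1.7% → £2,018,000 × 1.7% × 5/12 = £14,294.1667
Total = £23,038.8333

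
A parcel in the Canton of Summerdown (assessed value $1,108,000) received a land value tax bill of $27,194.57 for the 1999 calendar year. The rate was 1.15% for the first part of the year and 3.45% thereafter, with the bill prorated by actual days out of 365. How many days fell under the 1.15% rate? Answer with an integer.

158 days

Let d = days at the first rate; then 365 − d days at the second rate.
$1,108,000 × [1.15%·d + 3.45%·(365−d)] / 365 = $27,194.57
Solving gives d = 158, so the new rate took effect on June 8, 1999.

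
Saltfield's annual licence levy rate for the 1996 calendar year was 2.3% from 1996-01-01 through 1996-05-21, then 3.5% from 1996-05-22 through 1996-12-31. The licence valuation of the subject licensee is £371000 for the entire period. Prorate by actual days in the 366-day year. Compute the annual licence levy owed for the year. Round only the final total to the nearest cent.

£11257.72

1996-01-01 to 1996-05-21: 142 days at 2.3% → £371000 × 2.3% × 142/366 = £3310.6175
1996-05-22 to 1996-12-31: 224 days at 3.5% → £371000 × 3.5% × 224/366 = £7947.1038
Total = £11257.7213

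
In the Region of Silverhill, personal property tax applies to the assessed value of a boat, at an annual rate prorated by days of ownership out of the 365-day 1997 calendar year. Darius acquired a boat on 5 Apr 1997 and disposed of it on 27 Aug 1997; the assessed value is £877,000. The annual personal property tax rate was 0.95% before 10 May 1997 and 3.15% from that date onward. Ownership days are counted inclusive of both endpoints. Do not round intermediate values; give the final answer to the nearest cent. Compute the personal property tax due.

£9,124.40

5 Apr – 9 May 1997: 35 days at 0.95% → £877,000 × 0.95% × 35/365 = £798.9110
10 May – 27 Aug 1997: 110 days at 3.15% → £877,000 × 3.15% × 110/365 = £8,325.4932
Total = £9,124.4041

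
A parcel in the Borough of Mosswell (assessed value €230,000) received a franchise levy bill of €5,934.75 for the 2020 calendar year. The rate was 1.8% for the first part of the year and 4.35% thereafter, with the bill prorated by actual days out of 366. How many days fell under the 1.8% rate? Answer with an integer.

Let d = days at the first rate; then 366 − d days at the second rate.
€230,000 × [1.8%·d + 4.35%·(366−d)] / 366 = €5,934.75
Solving gives d = 254, so the new rate took effect on September 11, 2020.

254 days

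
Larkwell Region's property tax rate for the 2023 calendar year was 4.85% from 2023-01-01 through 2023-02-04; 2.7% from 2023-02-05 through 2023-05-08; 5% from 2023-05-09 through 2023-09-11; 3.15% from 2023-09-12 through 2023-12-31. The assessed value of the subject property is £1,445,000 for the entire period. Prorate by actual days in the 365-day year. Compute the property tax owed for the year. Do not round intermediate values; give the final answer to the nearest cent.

£55,444.45

2023-01-01 to 2023-02-04: 35 days at 4.85% → £1,445,000 × 4.85% × 35/365 = £6,720.2397
2023-02-05 to 2023-05-08: 93 days at 2.7% → £1,445,000 × 2.7% × 93/365 = £9,940.8082
2023-05-09 to 2023-09-11: 126 days at 5% → £1,445,000 × 5% × 126/365 = £24,941.0959
2023-09-12 to 2023-12-31: 111 days at 3.15% → £1,445,000 × 3.15% × 111/365 = £13,842.3082
Total = £55,444.4521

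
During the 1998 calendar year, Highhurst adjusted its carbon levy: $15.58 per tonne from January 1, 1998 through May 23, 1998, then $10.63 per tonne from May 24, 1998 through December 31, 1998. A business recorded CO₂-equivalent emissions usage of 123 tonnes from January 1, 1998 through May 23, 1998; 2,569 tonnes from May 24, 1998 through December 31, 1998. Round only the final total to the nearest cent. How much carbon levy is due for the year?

January 1 – May 23, 1998: 123 tonnes at $15.58/tonne → $1,916.34
May 24 – December 31, 1998: 2,569 tonnes at $10.63/tonne → $27,308.47

$29,224.81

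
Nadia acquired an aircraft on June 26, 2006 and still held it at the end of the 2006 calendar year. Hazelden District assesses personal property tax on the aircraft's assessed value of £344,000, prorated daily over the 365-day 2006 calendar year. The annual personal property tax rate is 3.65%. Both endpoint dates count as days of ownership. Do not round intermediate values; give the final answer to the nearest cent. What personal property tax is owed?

£6,501.60

Days held (June 26 – December 31, 2006): 189 out of 365
Tax = £344,000 × 3.65% × 189/365 = £6,501.6000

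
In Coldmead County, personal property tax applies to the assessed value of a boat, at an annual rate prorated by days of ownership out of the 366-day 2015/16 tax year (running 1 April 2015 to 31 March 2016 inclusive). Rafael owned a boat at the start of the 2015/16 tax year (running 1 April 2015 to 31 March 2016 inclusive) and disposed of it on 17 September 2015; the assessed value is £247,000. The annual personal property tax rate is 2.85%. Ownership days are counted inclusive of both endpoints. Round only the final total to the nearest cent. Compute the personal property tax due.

Days held (1 April – 17 September 2015): 170 out of 366
Tax = £247,000 × 2.85% × 170/366 = £3,269.7131

£3,269.71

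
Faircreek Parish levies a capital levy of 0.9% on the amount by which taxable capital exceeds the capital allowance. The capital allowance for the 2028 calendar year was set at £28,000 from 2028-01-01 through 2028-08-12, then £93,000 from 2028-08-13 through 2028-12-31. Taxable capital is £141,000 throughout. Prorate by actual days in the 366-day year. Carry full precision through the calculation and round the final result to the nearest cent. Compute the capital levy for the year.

2028-01-01 to 2028-08-12: 225 days, exemption £28,000 → (£141,000 − £28,000) × 0.9% × 225/366 = £625.2049
2028-08-13 to 2028-12-31: 141 days, exemption £93,000 → (£141,000 − £93,000) × 0.9% × 141/366 = £166.4262
Total = £791.6311

£791.63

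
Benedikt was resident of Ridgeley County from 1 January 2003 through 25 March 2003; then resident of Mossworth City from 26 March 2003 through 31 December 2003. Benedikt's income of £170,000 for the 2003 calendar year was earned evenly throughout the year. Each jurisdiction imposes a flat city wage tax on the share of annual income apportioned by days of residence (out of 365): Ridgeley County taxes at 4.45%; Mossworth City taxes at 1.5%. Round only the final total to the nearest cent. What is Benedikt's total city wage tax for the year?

£3,704.14

Ridgeley County, 1 January – 25 March 2003: 84 days → £170,000 × 4.45% × 84/365 = £1,740.9863
Mossworth City, 26 March – 31 December 2003: 281 days → £170,000 × 1.5% × 281/365 = £1,963.1507
Total = £3,704.1370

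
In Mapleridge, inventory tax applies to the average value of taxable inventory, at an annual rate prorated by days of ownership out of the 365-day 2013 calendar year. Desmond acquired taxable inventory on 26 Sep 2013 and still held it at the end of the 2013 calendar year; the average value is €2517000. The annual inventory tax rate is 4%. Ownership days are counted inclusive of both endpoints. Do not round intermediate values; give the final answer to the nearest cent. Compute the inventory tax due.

€26756.05

Days held (26 Sep – 31 Dec 2013): 97 out of 365
Tax = €2517000 × 4% × 97/365 = €26756.0548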